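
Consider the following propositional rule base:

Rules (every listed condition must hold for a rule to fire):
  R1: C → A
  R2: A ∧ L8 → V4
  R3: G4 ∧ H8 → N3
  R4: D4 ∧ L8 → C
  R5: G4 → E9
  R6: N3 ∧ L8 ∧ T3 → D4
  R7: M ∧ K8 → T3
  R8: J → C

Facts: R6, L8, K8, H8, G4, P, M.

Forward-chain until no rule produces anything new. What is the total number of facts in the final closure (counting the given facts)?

14

Round 1 — R3, R5, R7, derive N3, E9, T3.
Round 2 — R6, derive D4.
Round 3 — R4, derive C.
Round 4 — R1, derive A.
Round 5 — R2, derive V4.
Closure: {A, C, D4, E9, G4, H8, K8, L8, M, N3, P, R6, T3, V4} — 14 facts.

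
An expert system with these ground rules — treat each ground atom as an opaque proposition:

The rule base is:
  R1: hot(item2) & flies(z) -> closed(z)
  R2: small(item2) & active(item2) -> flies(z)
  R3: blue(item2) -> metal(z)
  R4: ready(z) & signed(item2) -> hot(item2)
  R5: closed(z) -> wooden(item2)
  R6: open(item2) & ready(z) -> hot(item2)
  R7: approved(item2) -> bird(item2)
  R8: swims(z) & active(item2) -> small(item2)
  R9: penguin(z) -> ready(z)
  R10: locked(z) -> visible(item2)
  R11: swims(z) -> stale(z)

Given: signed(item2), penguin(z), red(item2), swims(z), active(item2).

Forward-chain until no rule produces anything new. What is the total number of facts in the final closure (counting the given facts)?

12

Round 1 — R8, R9, R11, derive small(item2), ready(z), stale(z).
Round 2 — R2, R4, derive flies(z), hot(item2).
Round 3 — R1, derive closed(z).
Round 4 — R5, derive wooden(item2).
Closure: {active(item2), closed(z), flies(z), hot(item2), penguin(z), ready(z), red(item2), signed(item2), small(item2), stale(z), swims(z), wooden(item2)} — 12 facts.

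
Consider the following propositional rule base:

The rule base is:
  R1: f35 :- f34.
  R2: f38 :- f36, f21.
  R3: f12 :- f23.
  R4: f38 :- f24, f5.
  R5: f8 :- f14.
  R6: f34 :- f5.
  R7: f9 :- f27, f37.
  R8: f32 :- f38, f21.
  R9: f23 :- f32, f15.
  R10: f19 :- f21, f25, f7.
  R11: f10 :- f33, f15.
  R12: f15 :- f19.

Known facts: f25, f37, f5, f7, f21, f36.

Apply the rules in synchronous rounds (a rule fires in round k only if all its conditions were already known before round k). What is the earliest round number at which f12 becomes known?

4

Round 1: R2 [f38 :- f36, f21.]; R6 [f34 :- f5.]; R10 [f19 :- f21, f25, f7.]. Adds f38, f34, f19.
Round 2: R1 [f35 :- f34.]; R8 [f32 :- f38, f21.]; R12 [f15 :- f19.]. Adds f35, f32, f15.
Round 3: R9 [f23 :- f32, f15.]. Adds f23.
Round 4: R3 [f12 :- f23.]. Adds f12.
f12 first appears in round 4.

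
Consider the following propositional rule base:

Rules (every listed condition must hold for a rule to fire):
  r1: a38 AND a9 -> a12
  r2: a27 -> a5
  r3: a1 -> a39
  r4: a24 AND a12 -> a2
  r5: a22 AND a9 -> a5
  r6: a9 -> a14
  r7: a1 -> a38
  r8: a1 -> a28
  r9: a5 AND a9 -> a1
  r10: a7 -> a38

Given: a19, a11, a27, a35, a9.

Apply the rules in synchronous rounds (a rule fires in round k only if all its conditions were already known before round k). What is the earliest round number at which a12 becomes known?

Round 1 fires r2, r6, giving a5, a14.
Round 2 fires r9, giving a1.
Round 3 fires r3, r7, r8, giving a39, a38, a28.
Round 4 fires r1, giving a12.
a12 first appears in round 4.

4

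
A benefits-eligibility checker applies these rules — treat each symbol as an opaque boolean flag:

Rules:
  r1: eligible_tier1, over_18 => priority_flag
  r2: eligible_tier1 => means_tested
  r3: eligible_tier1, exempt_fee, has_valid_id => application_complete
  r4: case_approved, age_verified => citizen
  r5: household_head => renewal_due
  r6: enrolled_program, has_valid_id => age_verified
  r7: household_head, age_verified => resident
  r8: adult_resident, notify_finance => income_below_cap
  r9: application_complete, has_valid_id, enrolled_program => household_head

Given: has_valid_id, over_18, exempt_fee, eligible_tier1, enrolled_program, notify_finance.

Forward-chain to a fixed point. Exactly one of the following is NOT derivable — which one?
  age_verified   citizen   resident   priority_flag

Round 1: r1 [eligible_tier1, over_18 => priority_flag]; r2 [eligible_tier1 => means_tested]; r3 [eligible_tier1, exempt_fee, has_valid_id => application_complete]; r6 [enrolled_program, has_valid_id => age_verified]. Adds priority_flag, means_tested, application_complete, age_verified.
Round 2: r9 [application_complete, has_valid_id, enrolled_program => household_head]. Adds household_head.
Round 3: r5 [household_head => renewal_due]; r7 [household_head, age_verified => resident]. Adds renewal_due, resident.
Derived: priority_flag (round 1), age_verified (round 1), resident (round 3). citizen never appears in any round.

citizen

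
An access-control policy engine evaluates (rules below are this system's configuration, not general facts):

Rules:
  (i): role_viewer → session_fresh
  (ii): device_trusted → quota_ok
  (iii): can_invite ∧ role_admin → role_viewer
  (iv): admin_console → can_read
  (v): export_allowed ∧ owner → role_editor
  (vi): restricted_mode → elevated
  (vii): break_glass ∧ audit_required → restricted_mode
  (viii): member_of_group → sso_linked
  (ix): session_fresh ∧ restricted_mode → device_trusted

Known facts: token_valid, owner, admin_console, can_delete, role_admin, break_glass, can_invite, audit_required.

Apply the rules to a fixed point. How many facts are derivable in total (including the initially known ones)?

Round 1: (iii) [can_invite ∧ role_admin → role_viewer]; (iv) [admin_console → can_read]; (vii) [break_glass ∧ audit_required → restricted_mode]. New: role_viewer, can_read, restricted_mode.
Round 2: (i) [role_viewer → session_fresh]; (vi) [restricted_mode → elevated]. New: session_fresh, elevated.
Round 3: (ix) [session_fresh ∧ restricted_mode → device_trusted]. New: device_trusted.
Round 4: (ii) [device_trusted → quota_ok]. New: quota_ok.
Closure: {admin_console, audit_required, break_glass, can_delete, can_invite, can_read, device_trusted, elevated, owner, quota_ok, restricted_mode, role_admin, role_viewer, session_fresh, token_valid} — 15 facts.

15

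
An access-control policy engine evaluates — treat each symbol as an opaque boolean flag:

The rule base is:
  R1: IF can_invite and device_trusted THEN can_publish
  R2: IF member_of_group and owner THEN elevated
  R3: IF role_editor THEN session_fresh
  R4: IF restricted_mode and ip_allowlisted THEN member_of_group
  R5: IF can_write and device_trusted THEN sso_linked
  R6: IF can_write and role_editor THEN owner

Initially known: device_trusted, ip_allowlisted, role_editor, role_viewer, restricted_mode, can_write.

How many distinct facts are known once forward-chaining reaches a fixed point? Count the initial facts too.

Round 1: R3 [IF role_editor THEN session_fresh]; R4 [IF restricted_mode and ip_allowlisted THEN member_of_group]; R5 [IF can_write and device_trusted THEN sso_linked]; R6 [IF can_write and role_editor THEN owner]. Adds session_fresh, member_of_group, sso_linked, owner.
Round 2: R2 [IF member_of_group and owner THEN elevated]. Adds elevated.
Closure: {can_write, device_trusted, elevated, ip_allowlisted, member_of_group, owner, restricted_mode, role_editor, role_viewer, session_fresh, sso_linked} — 11 facts.

11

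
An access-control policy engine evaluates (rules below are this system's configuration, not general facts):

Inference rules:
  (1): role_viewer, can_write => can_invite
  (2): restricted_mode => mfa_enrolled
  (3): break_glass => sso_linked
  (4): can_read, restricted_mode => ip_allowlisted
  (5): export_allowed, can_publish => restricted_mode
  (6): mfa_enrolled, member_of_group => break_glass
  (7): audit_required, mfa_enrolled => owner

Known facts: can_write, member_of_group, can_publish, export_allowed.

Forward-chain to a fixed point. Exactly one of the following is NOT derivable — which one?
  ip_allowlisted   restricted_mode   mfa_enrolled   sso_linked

Round 1 fires (5), giving restricted_mode.
Round 2 fires (2), giving mfa_enrolled.
Round 3 fires (6), giving break_glass.
Round 4 fires (3), giving sso_linked.
Derived: sso_linked (round 4), mfa_enrolled (round 2), restricted_mode (round 1). ip_allowlisted never appears in any round.

ip_allowlisted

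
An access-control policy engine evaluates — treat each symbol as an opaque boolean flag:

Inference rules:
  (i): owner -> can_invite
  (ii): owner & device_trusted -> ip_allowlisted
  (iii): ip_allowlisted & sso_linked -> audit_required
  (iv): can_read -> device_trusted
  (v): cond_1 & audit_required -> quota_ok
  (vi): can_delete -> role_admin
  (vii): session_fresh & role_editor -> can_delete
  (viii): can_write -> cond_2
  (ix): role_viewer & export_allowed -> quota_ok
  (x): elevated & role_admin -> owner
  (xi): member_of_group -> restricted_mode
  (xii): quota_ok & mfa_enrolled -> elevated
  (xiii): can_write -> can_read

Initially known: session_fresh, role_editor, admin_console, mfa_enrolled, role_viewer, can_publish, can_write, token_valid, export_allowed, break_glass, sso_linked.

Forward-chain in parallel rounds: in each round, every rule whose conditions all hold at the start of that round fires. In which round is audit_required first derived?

5

Round 1 — (vii), (viii), (ix), (xiii), derive can_delete, cond_2, quota_ok, can_read.
Round 2 — (iv), (vi), (xii), derive device_trusted, role_admin, elevated.
Round 3 — (x), derive owner.
Round 4 — (i), (ii), derive can_invite, ip_allowlisted.
Round 5 — (iii), derive audit_required.
audit_required first appears in round 5.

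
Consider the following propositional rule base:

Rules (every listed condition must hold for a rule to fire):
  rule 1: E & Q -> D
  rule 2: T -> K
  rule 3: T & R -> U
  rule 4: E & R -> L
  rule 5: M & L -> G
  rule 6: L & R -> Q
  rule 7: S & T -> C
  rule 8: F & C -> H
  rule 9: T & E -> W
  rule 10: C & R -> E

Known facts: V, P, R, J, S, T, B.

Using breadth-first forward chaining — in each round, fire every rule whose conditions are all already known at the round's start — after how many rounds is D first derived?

5

[1] rule 2 [T -> K]; rule 3 [T & R -> U]; rule 7 [S & T -> C]. ⇒ new: K, U, C.
[2] rule 10 [C & R -> E]. ⇒ new: E.
[3] rule 4 [E & R -> L]; rule 9 [T & E -> W]. ⇒ new: L, W.
[4] rule 6 [L & R -> Q]. ⇒ new: Q.
[5] rule 1 [E & Q -> D]. ⇒ new: D.
D first appears in round 5.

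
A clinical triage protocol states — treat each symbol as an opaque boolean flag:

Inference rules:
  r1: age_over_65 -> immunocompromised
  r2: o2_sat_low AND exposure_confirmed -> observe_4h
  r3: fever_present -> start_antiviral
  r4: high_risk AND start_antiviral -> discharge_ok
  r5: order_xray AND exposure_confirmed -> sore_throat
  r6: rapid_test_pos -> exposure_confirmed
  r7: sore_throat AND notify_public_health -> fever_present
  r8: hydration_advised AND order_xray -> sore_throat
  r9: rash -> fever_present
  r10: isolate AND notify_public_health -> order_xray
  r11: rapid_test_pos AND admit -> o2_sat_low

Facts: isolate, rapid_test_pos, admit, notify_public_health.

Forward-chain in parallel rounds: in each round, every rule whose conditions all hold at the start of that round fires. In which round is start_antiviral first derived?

[1] r6 [rapid_test_pos -> exposure_confirmed]; r10 [isolate AND notify_public_health -> order_xray]; r11 [rapid_test_pos AND admit -> o2_sat_low]. ⇒ new: exposure_confirmed, order_xray, o2_sat_low.
[2] r2 [o2_sat_low AND exposure_confirmed -> observe_4h]; r5 [order_xray AND exposure_confirmed -> sore_throat]. ⇒ new: observe_4h, sore_throat.
[3] r7 [sore_throat AND notify_public_health -> fever_present]. ⇒ new: fever_present.
[4] r3 [fever_present -> start_antiviral]. ⇒ new: start_antiviral.
start_antiviral first appears in round 4.

4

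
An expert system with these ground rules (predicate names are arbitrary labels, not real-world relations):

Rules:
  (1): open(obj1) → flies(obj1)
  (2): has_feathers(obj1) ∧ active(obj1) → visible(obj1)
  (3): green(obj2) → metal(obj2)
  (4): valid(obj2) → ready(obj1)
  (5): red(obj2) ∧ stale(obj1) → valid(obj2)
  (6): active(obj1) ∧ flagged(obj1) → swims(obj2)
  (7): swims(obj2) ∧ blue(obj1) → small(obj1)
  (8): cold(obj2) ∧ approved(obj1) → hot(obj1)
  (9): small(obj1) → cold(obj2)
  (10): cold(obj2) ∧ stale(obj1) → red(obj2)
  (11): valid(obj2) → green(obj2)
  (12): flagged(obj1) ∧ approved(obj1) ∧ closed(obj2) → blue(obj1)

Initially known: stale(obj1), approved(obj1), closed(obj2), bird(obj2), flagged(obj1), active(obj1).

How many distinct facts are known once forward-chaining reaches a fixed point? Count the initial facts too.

Round 1: (6) [active(obj1) ∧ flagged(obj1) → swims(obj2)]; (12) [flagged(obj1) ∧ approved(obj1) ∧ closed(obj2) → blue(obj1)]. New: swims(obj2), blue(obj1).
Round 2: (7) [swims(obj2) ∧ blue(obj1) → small(obj1)]. New: small(obj1).
Round 3: (9) [small(obj1) → cold(obj2)]. New: cold(obj2).
Round 4: (8) [cold(obj2) ∧ approved(obj1) → hot(obj1)]; (10) [cold(obj2) ∧ stale(obj1) → red(obj2)]. New: hot(obj1), red(obj2).
Round 5: (5) [red(obj2) ∧ stale(obj1) → valid(obj2)]. New: valid(obj2).
Round 6: (4) [valid(obj2) → ready(obj1)]; (11) [valid(obj2) → green(obj2)]. New: ready(obj1), green(obj2).
Round 7: (3) [green(obj2) → metal(obj2)]. New: metal(obj2).
Closure: {active(obj1), approved(obj1), bird(obj2), blue(obj1), closed(obj2), cold(obj2), flagged(obj1), green(obj2), hot(obj1), metal(obj2), ready(obj1), red(obj2), small(obj1), stale(obj1), swims(obj2), valid(obj2)} — 16 facts.

16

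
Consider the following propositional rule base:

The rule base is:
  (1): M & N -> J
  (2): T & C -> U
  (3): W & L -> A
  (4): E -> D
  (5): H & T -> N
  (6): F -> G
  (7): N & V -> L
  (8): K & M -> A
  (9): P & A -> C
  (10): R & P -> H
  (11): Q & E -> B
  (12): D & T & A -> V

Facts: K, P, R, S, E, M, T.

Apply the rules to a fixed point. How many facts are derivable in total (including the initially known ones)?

Round 1: (4) [E -> D]; (8) [K & M -> A]; (10) [R & P -> H]. Adds D, A, H.
Round 2: (5) [H & T -> N]; (9) [P & A -> C]; (12) [D & T & A -> V]. Adds N, C, V.
Round 3: (1) [M & N -> J]; (2) [T & C -> U]; (7) [N & V -> L]. Adds J, U, L.
Closure: {A, C, D, E, H, J, K, L, M, N, P, R, S, T, U, V} — 16 facts.

16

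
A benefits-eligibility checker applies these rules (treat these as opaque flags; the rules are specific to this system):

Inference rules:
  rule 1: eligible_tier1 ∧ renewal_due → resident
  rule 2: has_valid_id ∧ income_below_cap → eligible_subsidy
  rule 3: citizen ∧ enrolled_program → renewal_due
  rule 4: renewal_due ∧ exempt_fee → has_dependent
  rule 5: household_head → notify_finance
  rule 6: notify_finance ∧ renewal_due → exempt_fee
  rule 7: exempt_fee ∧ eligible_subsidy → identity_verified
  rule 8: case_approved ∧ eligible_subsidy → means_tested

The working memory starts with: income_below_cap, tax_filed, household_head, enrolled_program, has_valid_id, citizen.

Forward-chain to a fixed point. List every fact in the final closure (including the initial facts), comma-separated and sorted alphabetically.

[1] rule 2 [has_valid_id ∧ income_below_cap → eligible_subsidy]; rule 3 [citizen ∧ enrolled_program → renewal_due]; rule 5 [household_head → notify_finance]. ⇒ new: eligible_subsidy, renewal_due, notify_finance.
[2] rule 6 [notify_finance ∧ renewal_due → exempt_fee]. ⇒ new: exempt_fee.
[3] rule 4 [renewal_due ∧ exempt_fee → has_dependent]; rule 7 [exempt_fee ∧ eligible_subsidy → identity_verified]. ⇒ new: has_dependent, identity_verified.

citizen, eligible_subsidy, enrolled_program, exempt_fee, has_dependent, has_valid_id, household_head, identity_verified, income_below_cap, notify_finance, renewal_due, tax_filed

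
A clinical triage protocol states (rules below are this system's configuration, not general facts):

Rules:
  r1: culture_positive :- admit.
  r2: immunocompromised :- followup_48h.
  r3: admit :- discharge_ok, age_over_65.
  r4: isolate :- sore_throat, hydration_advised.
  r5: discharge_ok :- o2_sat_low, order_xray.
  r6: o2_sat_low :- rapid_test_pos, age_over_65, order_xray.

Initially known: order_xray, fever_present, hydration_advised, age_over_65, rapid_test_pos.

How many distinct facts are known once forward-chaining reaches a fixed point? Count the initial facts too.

9

Round 1 fires r6, giving o2_sat_low.
Round 2 fires r5, giving discharge_ok.
Round 3 fires r3, giving admit.
Round 4 fires r1, giving culture_positive.
Closure: {admit, age_over_65, culture_positive, discharge_ok, fever_present, hydration_advised, o2_sat_low, order_xray, rapid_test_pos} — 9 facts.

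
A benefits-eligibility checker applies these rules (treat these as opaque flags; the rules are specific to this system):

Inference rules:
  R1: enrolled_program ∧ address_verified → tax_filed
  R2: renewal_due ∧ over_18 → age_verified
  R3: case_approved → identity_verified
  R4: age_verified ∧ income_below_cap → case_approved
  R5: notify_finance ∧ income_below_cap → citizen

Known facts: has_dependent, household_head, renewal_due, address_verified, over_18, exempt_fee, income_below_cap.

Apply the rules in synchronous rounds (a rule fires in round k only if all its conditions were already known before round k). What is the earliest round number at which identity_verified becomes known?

3

Round 1 fires R2, giving age_verified.
Round 2 fires R4, giving case_approved.
Round 3 fires R3, giving identity_verified.
identity_verified first appears in round 3.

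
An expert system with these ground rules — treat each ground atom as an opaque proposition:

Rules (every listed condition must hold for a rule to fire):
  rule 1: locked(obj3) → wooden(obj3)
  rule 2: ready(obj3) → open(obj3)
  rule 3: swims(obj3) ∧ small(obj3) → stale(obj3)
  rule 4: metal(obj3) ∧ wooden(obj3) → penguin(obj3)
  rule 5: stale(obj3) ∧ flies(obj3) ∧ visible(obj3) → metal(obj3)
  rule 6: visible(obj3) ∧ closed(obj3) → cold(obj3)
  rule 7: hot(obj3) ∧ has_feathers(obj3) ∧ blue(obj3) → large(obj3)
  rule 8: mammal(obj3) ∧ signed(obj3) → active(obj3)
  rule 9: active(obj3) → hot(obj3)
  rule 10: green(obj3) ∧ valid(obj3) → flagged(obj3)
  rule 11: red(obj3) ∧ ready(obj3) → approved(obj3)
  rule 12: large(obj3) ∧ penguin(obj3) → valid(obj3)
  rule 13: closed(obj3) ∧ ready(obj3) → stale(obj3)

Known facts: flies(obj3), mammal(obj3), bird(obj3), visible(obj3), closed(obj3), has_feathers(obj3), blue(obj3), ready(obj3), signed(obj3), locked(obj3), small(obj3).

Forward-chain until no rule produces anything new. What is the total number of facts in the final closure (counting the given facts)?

Round 1: rule 1 [locked(obj3) → wooden(obj3)]; rule 2 [ready(obj3) → open(obj3)]; rule 6 [visible(obj3) ∧ closed(obj3) → cold(obj3)]; rule 8 [mammal(obj3) ∧ signed(obj3) → active(obj3)]; rule 13 [closed(obj3) ∧ ready(obj3) → stale(obj3)]. New: wooden(obj3), open(obj3), cold(obj3), active(obj3), stale(obj3).
Round 2: rule 5 [stale(obj3) ∧ flies(obj3) ∧ visible(obj3) → metal(obj3)]; rule 9 [active(obj3) → hot(obj3)]. New: metal(obj3), hot(obj3).
Round 3: rule 4 [metal(obj3) ∧ wooden(obj3) → penguin(obj3)]; rule 7 [hot(obj3) ∧ has_feathers(obj3) ∧ blue(obj3) → large(obj3)]. New: penguin(obj3), large(obj3).
Round 4: rule 12 [large(obj3) ∧ penguin(obj3) → valid(obj3)]. New: valid(obj3).
Closure: {active(obj3), bird(obj3), blue(obj3), closed(obj3), cold(obj3), flies(obj3), has_feathers(obj3), hot(obj3), large(obj3), locked(obj3), mammal(obj3), metal(obj3), open(obj3), penguin(obj3), ready(obj3), signed(obj3), small(obj3), stale(obj3), valid(obj3), visible(obj3), wooden(obj3)} — 21 facts.

21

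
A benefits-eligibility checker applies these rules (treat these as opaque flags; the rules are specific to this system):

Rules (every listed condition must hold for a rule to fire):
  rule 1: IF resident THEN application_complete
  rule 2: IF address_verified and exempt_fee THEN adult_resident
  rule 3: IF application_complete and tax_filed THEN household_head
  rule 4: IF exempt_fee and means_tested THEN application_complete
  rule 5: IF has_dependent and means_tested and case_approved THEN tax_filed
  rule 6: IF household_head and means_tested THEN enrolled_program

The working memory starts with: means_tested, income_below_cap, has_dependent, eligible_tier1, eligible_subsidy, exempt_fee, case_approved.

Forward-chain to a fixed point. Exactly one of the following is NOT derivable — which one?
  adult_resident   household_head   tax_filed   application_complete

adult_resident

Round 1: rule 4 [IF exempt_fee and means_tested THEN application_complete]; rule 5 [IF has_dependent and means_tested and case_approved THEN tax_filed]. Adds application_complete, tax_filed.
Round 2: rule 3 [IF application_complete and tax_filed THEN household_head]. Adds household_head.
Round 3: rule 6 [IF household_head and means_tested THEN enrolled_program]. Adds enrolled_program.
Derived: tax_filed (round 1), household_head (round 2), application_complete (round 1). adult_resident never appears in any round.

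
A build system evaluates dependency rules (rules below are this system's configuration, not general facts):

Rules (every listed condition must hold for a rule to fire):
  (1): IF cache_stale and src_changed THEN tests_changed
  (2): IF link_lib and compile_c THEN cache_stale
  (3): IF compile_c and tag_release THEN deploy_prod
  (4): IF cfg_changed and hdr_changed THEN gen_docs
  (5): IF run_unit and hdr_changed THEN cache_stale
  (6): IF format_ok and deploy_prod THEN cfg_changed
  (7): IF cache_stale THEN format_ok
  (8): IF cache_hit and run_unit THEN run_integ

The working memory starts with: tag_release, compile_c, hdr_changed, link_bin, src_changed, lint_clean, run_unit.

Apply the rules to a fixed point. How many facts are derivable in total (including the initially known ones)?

Round 1: (3) [IF compile_c and tag_release THEN deploy_prod]; (5) [IF run_unit and hdr_changed THEN cache_stale]. New: deploy_prod, cache_stale.
Round 2: (1) [IF cache_stale and src_changed THEN tests_changed]; (7) [IF cache_stale THEN format_ok]. New: tests_changed, format_ok.
Round 3: (6) [IF format_ok and deploy_prod THEN cfg_changed]. New: cfg_changed.
Round 4: (4) [IF cfg_changed and hdr_changed THEN gen_docs]. New: gen_docs.
Closure: {cache_stale, cfg_changed, compile_c, deploy_prod, format_ok, gen_docs, hdr_changed, link_bin, lint_clean, run_unit, src_changed, tag_release, tests_changed} — 13 facts.

13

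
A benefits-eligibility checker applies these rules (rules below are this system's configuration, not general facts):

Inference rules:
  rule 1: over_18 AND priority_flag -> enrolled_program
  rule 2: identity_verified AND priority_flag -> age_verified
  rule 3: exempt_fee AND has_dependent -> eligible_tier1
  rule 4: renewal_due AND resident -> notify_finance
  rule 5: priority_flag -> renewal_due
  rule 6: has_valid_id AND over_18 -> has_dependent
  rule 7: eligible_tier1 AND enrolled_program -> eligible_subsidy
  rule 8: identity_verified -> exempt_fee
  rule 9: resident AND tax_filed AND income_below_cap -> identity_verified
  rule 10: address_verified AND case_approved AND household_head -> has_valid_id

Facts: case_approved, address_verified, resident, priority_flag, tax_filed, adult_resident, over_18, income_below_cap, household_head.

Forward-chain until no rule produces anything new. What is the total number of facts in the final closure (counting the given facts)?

Round 1 fires rule 1, rule 5, rule 9, rule 10, giving enrolled_program, renewal_due, identity_verified, has_valid_id.
Round 2 fires rule 2, rule 4, rule 6, rule 8, giving age_verified, notify_finance, has_dependent, exempt_fee.
Round 3 fires rule 3, giving eligible_tier1.
Round 4 fires rule 7, giving eligible_subsidy.
Closure: {address_verified, adult_resident, age_verified, case_approved, eligible_subsidy, eligible_tier1, enrolled_program, exempt_fee, has_dependent, has_valid_id, household_head, identity_verified, income_below_cap, notify_finance, over_18, priority_flag, renewal_due, resident, tax_filed} — 19 facts.

19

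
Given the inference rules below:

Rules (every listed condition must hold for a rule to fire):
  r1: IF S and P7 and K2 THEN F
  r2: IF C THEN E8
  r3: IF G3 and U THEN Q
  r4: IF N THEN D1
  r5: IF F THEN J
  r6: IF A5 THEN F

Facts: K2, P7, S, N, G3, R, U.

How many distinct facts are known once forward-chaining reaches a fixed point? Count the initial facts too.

11

[1] r1 [IF S and P7 and K2 THEN F]; r3 [IF G3 and U THEN Q]; r4 [IF N THEN D1]. ⇒ new: F, Q, D1.
[2] r5 [IF F THEN J]. ⇒ new: J.
Closure: {D1, F, G3, J, K2, N, P7, Q, R, S, U} — 11 facts.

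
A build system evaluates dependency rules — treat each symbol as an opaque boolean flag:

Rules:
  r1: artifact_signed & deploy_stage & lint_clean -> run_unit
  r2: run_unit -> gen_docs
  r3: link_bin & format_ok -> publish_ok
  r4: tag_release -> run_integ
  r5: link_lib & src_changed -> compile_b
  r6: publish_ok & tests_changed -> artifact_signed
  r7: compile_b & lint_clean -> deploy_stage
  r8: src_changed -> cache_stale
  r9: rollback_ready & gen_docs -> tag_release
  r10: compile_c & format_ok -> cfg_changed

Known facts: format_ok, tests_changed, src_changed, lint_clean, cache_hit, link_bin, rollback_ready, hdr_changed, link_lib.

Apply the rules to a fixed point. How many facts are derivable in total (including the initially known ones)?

18

Round 1 fires r3, r5, r8, giving publish_ok, compile_b, cache_stale.
Round 2 fires r6, r7, giving artifact_signed, deploy_stage.
Round 3 fires r1, giving run_unit.
Round 4 fires r2, giving gen_docs.
Round 5 fires r9, giving tag_release.
Round 6 fires r4, giving run_integ.
Closure: {artifact_signed, cache_hit, cache_stale, compile_b, deploy_stage, format_ok, gen_docs, hdr_changed, link_bin, link_lib, lint_clean, publish_ok, rollback_ready, run_integ, run_unit, src_changed, tag_release, tests_changed} — 18 facts.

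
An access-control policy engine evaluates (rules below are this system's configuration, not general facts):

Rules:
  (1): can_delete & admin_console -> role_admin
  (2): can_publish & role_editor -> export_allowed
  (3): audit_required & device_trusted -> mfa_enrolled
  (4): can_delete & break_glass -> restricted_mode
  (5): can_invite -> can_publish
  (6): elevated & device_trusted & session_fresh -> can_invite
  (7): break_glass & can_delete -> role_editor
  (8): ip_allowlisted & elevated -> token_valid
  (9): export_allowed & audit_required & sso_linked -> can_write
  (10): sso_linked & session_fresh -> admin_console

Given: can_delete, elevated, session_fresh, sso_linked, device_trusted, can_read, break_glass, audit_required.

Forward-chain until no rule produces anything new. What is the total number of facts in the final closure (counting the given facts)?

17

Round 1: (3) [audit_required & device_trusted -> mfa_enrolled]; (4) [can_delete & break_glass -> restricted_mode]; (6) [elevated & device_trusted & session_fresh -> can_invite]; (7) [break_glass & can_delete -> role_editor]; (10) [sso_linked & session_fresh -> admin_console]. Adds mfa_enrolled, restricted_mode, can_invite, role_editor, admin_console.
Round 2: (1) [can_delete & admin_console -> role_admin]; (5) [can_invite -> can_publish]. Adds role_admin, can_publish.
Round 3: (2) [can_publish & role_editor -> export_allowed]. Adds export_allowed.
Round 4: (9) [export_allowed & audit_required & sso_linked -> can_write]. Adds can_write.
Closure: {admin_console, audit_required, break_glass, can_delete, can_invite, can_publish, can_read, can_write, device_trusted, elevated, export_allowed, mfa_enrolled, restricted_mode, role_admin, role_editor, session_fresh, sso_linked} — 17 facts.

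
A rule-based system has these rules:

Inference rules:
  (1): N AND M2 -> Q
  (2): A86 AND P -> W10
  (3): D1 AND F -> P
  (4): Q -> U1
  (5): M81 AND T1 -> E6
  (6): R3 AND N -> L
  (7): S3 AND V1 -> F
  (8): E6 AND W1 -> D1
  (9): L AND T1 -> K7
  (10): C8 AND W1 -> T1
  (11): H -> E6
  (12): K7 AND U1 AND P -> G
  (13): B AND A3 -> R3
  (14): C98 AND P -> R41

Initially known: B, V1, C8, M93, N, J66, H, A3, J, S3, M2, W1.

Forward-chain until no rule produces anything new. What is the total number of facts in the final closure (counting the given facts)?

23

Round 1 — (1), (7), (10), (11), (13), derive Q, F, T1, E6, R3.
Round 2 — (4), (6), (8), derive U1, L, D1.
Round 3 — (3), (9), derive P, K7.
Round 4 — (12), derive G.
Closure: {A3, B, C8, D1, E6, F, G, H, J, J66, K7, L, M2, M93, N, P, Q, R3, S3, T1, U1, V1, W1} — 23 facts.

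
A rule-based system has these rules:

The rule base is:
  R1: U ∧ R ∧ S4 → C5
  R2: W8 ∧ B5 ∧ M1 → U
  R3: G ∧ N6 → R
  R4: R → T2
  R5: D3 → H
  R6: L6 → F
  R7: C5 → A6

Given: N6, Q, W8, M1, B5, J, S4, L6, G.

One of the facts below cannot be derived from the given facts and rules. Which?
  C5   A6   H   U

H

Round 1 fires R2, R3, R6, giving U, R, F.
Round 2 fires R1, R4, giving C5, T2.
Round 3 fires R7, giving A6.
Derived: C5 (round 2), U (round 1), A6 (round 3). H never appears in any round.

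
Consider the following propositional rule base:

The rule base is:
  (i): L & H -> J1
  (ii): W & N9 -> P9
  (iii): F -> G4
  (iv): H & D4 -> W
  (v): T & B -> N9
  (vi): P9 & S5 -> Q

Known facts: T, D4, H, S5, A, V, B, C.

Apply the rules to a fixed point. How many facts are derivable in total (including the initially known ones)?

Round 1 fires (iv), (v), giving W, N9.
Round 2 fires (ii), giving P9.
Round 3 fires (vi), giving Q.
Closure: {A, B, C, D4, H, N9, P9, Q, S5, T, V, W} — 12 facts.

12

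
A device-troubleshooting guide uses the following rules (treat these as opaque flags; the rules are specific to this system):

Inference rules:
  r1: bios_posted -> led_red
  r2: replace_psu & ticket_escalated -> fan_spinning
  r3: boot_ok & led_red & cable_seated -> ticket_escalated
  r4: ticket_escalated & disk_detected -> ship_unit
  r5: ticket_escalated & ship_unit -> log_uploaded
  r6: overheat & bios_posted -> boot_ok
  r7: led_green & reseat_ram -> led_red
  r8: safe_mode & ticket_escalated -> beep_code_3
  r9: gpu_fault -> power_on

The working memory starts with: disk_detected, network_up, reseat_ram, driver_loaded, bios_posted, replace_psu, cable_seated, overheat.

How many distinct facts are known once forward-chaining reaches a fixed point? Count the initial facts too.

14

Round 1: r1 [bios_posted -> led_red]; r6 [overheat & bios_posted -> boot_ok]. New: led_red, boot_ok.
Round 2: r3 [boot_ok & led_red & cable_seated -> ticket_escalated]. New: ticket_escalated.
Round 3: r2 [replace_psu & ticket_escalated -> fan_spinning]; r4 [ticket_escalated & disk_detected -> ship_unit]. New: fan_spinning, ship_unit.
Round 4: r5 [ticket_escalated & ship_unit -> log_uploaded]. New: log_uploaded.
Closure: {bios_posted, boot_ok, cable_seated, disk_detected, driver_loaded, fan_spinning, led_red, log_uploaded, network_up, overheat, replace_psu, reseat_ram, ship_unit, ticket_escalated} — 14 facts.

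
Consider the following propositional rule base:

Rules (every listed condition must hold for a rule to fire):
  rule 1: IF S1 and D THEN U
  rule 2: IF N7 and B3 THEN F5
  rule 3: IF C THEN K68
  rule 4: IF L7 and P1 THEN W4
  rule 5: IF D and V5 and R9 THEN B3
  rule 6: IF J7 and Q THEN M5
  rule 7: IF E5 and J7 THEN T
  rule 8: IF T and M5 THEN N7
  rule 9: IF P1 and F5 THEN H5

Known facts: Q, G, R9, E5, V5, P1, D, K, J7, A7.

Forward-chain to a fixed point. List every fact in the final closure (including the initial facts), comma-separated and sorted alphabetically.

A7, B3, D, E5, F5, G, H5, J7, K, M5, N7, P1, Q, R9, T, V5

Round 1 fires rule 5, rule 6, rule 7, giving B3, M5, T.
Round 2 fires rule 8, giving N7.
Round 3 fires rule 2, giving F5.
Round 4 fires rule 9, giving H5.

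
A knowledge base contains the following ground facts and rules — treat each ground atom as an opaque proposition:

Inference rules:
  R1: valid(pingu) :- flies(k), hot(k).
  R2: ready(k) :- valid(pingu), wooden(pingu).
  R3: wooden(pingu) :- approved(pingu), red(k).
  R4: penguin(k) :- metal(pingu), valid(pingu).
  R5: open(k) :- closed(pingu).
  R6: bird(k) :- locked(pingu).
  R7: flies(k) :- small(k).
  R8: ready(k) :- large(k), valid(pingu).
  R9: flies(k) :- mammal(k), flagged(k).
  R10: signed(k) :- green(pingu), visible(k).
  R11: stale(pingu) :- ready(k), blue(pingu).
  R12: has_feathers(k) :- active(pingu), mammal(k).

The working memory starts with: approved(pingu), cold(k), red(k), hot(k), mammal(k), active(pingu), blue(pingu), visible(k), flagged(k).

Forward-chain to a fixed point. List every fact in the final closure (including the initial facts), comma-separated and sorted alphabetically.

Round 1: R3 [wooden(pingu) :- approved(pingu), red(k).]; R9 [flies(k) :- mammal(k), flagged(k).]; R12 [has_feathers(k) :- active(pingu), mammal(k).]. Adds wooden(pingu), flies(k), has_feathers(k).
Round 2: R1 [valid(pingu) :- flies(k), hot(k).]. Adds valid(pingu).
Round 3: R2 [ready(k) :- valid(pingu), wooden(pingu).]. Adds ready(k).
Round 4: R11 [stale(pingu) :- ready(k), blue(pingu).]. Adds stale(pingu).

active(pingu), approved(pingu), blue(pingu), cold(k), flagged(k), flies(k), has_feathers(k), hot(k), mammal(k), ready(k), red(k), stale(pingu), valid(pingu), visible(k), wooden(pingu)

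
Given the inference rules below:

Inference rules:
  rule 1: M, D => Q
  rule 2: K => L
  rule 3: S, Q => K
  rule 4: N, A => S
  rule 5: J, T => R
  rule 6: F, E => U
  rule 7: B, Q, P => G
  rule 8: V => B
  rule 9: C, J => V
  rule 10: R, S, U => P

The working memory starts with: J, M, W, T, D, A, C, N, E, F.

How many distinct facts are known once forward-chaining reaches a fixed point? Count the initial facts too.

20

Round 1: rule 1 [M, D => Q]; rule 4 [N, A => S]; rule 5 [J, T => R]; rule 6 [F, E => U]; rule 9 [C, J => V]. Adds Q, S, R, U, V.
Round 2: rule 3 [S, Q => K]; rule 8 [V => B]; rule 10 [R, S, U => P]. Adds K, B, P.
Round 3: rule 2 [K => L]; rule 7 [B, Q, P => G]. Adds L, G.
Closure: {A, B, C, D, E, F, G, J, K, L, M, N, P, Q, R, S, T, U, V, W} — 20 facts.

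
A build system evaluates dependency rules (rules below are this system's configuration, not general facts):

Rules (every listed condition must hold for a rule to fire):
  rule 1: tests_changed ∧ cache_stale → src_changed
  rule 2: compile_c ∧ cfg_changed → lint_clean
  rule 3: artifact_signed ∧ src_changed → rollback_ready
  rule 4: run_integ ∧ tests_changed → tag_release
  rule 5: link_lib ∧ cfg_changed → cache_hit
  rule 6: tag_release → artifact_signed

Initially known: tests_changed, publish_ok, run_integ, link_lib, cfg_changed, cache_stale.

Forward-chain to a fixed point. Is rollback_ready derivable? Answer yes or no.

yes

Round 1: rule 1 [tests_changed ∧ cache_stale → src_changed]; rule 4 [run_integ ∧ tests_changed → tag_release]; rule 5 [link_lib ∧ cfg_changed → cache_hit]. New: src_changed, tag_release, cache_hit.
Round 2: rule 6 [tag_release → artifact_signed]. New: artifact_signed.
Round 3: rule 3 [artifact_signed ∧ src_changed → rollback_ready]. New: rollback_ready.
rollback_ready appears in round 3, so it is derivable.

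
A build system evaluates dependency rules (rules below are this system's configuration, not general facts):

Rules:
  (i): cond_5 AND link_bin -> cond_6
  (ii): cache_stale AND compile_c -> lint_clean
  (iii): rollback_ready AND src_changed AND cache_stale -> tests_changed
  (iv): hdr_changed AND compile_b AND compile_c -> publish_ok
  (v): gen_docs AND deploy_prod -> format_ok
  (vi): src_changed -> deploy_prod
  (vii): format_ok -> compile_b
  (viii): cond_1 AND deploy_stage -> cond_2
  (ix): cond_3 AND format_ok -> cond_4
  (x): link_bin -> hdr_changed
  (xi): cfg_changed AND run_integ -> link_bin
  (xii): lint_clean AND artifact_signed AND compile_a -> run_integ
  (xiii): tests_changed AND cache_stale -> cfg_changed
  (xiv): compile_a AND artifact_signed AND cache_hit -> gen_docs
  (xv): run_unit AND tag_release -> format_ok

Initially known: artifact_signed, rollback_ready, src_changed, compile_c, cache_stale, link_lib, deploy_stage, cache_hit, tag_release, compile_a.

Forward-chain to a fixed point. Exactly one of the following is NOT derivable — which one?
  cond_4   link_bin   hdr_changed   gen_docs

Round 1: (ii) [cache_stale AND compile_c -> lint_clean]; (iii) [rollback_ready AND src_changed AND cache_stale -> tests_changed]; (vi) [src_changed -> deploy_prod]; (xiv) [compile_a AND artifact_signed AND cache_hit -> gen_docs]. New: lint_clean, tests_changed, deploy_prod, gen_docs.
Round 2: (v) [gen_docs AND deploy_prod -> format_ok]; (xii) [lint_clean AND artifact_signed AND compile_a -> run_integ]; (xiii) [tests_changed AND cache_stale -> cfg_changed]. New: format_ok, run_integ, cfg_changed.
Round 3: (vii) [format_ok -> compile_b]; (xi) [cfg_changed AND run_integ -> link_bin]. New: compile_b, link_bin.
Round 4: (x) [link_bin -> hdr_changed]. New: hdr_changed.
Round 5: (iv) [hdr_changed AND compile_b AND compile_c -> publish_ok]. New: publish_ok.
Derived: link_bin (round 3), hdr_changed (round 4), gen_docs (round 1). cond_4 never appears in any round.

cond_4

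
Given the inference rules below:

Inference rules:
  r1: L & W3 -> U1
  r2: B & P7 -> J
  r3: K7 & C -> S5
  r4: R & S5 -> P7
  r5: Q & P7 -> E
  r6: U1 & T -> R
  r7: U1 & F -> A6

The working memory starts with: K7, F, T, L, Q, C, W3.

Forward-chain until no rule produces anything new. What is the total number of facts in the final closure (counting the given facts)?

13

[1] r1 [L & W3 -> U1]; r3 [K7 & C -> S5]. ⇒ new: U1, S5.
[2] r6 [U1 & T -> R]; r7 [U1 & F -> A6]. ⇒ new: R, A6.
[3] r4 [R & S5 -> P7]. ⇒ new: P7.
[4] r5 [Q & P7 -> E]. ⇒ new: E.
Closure: {A6, C, E, F, K7, L, P7, Q, R, S5, T, U1, W3} — 13 facts.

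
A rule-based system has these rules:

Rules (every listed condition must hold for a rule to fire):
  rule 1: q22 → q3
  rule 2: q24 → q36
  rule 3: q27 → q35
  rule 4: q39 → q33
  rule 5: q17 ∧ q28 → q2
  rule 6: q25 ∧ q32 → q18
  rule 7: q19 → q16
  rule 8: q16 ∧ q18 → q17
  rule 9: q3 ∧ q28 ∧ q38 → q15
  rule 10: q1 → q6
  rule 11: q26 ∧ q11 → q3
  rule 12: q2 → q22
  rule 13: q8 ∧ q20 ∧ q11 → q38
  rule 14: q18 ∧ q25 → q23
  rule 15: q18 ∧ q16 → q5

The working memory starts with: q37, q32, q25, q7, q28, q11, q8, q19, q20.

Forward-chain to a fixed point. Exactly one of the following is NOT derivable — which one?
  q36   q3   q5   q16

Round 1 fires rule 6, rule 7, rule 13, giving q18, q16, q38.
Round 2 fires rule 8, rule 14, rule 15, giving q17, q23, q5.
Round 3 fires rule 5, giving q2.
Round 4 fires rule 12, giving q22.
Round 5 fires rule 1, giving q3.
Round 6 fires rule 9, giving q15.
Derived: q5 (round 2), q3 (round 5), q16 (round 1). q36 never appears in any round.

q36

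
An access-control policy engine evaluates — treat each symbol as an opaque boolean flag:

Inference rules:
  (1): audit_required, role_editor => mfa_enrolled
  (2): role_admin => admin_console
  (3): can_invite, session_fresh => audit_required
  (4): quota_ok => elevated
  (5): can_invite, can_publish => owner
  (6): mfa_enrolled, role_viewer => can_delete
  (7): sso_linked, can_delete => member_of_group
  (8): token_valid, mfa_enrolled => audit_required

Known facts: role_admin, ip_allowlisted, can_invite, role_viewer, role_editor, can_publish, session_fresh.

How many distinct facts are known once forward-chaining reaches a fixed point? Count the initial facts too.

12

[1] (2) [role_admin => admin_console]; (3) [can_invite, session_fresh => audit_required]; (5) [can_invite, can_publish => owner]. ⇒ new: admin_console, audit_required, owner.
[2] (1) [audit_required, role_editor => mfa_enrolled]. ⇒ new: mfa_enrolled.
[3] (6) [mfa_enrolled, role_viewer => can_delete]. ⇒ new: can_delete.
Closure: {admin_console, audit_required, can_delete, can_invite, can_publish, ip_allowlisted, mfa_enrolled, owner, role_admin, role_editor, role_viewer, session_fresh} — 12 facts.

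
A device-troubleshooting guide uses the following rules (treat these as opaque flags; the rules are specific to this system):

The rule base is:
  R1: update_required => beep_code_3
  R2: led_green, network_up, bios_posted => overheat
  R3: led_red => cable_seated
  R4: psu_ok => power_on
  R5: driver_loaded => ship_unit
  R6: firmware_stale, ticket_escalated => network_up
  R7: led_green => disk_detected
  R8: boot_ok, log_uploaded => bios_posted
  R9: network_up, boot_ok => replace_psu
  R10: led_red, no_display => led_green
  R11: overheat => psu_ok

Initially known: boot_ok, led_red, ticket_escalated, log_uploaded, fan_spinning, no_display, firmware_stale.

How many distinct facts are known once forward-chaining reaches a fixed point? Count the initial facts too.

16

Round 1 — R3, R6, R8, R10, derive cable_seated, network_up, bios_posted, led_green.
Round 2 — R2, R7, R9, derive overheat, disk_detected, replace_psu.
Round 3 — R11, derive psu_ok.
Round 4 — R4, derive power_on.
Closure: {bios_posted, boot_ok, cable_seated, disk_detected, fan_spinning, firmware_stale, led_green, led_red, log_uploaded, network_up, no_display, overheat, power_on, psu_ok, replace_psu, ticket_escalated} — 16 facts.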